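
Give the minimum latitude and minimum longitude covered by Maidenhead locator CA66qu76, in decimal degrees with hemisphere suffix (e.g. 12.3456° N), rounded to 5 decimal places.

Field C=2, A=0: +2·20° lon, +0·10° lat → SW at lon -140°, lat -90°.
Square 6, 6: +6·2° lon, +6·1° lat → SW at lon -128°, lat -84°.
Subsquare q=16, u=20: +16·0.0833333° lon, +20·0.0416667° lat → SW at lon -126.667°, lat -83.1667°.
Extended square 7, 6: +7·0.00833333° lon, +6·0.00416667° lat → SW at lon -126.608°, lat -83.1417°.
latitude 83.14167° S, longitude 126.60833° W.

83.14167° S, 126.60833° W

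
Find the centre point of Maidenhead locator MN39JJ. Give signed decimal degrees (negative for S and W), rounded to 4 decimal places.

Field M=12, N=13: +12·20° lon, +13·10° lat → SW at lon 60°, lat 40°.
Square 3, 9: +3·2° lon, +9·1° lat → SW at lon 66°, lat 49°.
Subsquare j=9, j=9: +9·0.0833333° lon, +9·0.0416667° lat → SW at lon 66.75°, lat 49.375°.
Cell spans 0.0833333° lon × 0.0416667° lat. Centre is SW corner plus half of each.
latitude 49.3958, longitude 66.7917.

49.3958, 66.7917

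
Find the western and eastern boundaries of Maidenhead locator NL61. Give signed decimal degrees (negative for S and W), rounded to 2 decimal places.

Field N=13, L=11: +13·20° lon, +11·10° lat → SW at lon 80°, lat 20°.
Square 6, 1: +6·2° lon, +1·1° lat → SW at lon 92°, lat 21°.
Cell spans 2° lon × 1° lat.
west 92.00, east 94.00.

92.00, 94.00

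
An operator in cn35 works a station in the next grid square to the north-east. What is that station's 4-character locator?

CN46

Longitude square 3; +1 → 4.
Latitude square 5; +1 → 6.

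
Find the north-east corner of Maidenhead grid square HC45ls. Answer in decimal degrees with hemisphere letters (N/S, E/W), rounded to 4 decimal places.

Field H=7, C=2: +7·20° lon, +2·10° lat → SW at lon -40°, lat -70°.
Square 4, 5: +4·2° lon, +5·1° lat → SW at lon -32°, lat -65°.
Subsquare l=11, s=18: +11·0.0833333° lon, +18·0.0416667° lat → SW at lon -31.0833°, lat -64.25°.
Cell spans 0.0833333° lon × 0.0416667° lat. NE corner is SW corner plus one full cell.
latitude 64.2083° S, longitude 31.0000° W.

64.2083° S, 31.0000° W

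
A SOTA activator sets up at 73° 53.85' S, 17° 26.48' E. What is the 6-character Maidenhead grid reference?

JB86rc

Offset from 180°W / 90°S: lon 197.4413°, lat 16.1025°.
Field: 197.4413/20 → 9 → J, 16.1025/10 → 1 → B; chars JB.
Square: 17.4413/2 → 8, 6.1025/1 → 6; chars 86.
Subsquare: 1.4413/0.0833333 → 17 → r, 0.1025/0.0416667 → 2 → c; chars rc.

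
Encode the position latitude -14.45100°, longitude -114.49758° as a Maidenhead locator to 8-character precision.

DH25sn01

Add 180° to longitude and 90° to latitude: 65.50242, 75.54900.
Field: 65.50242/20 → 3 → D, 75.54900/10 → 7 → H; chars DH.
Square: 5.50242/2 → 2, 5.54900/1 → 5; chars 25.
Subsquare: 1.50242/0.0833333 → 18 → s, 0.54900/0.0416667 → 13 → n; chars sn.
Extended square: 0.00242/0.00833333 → 0, 0.00733/0.00416667 → 1; chars 01.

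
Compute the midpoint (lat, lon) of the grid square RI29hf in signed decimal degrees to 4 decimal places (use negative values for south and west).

-0.7708, 164.6250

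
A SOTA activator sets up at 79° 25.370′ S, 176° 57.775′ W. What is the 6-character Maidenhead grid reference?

Shift to the Maidenhead origin (180°W, 90°S): lon 3.0371, lat 10.5772.
Field: 3.0371/20 → 0 → A, 10.5772/10 → 1 → B; chars AB.
Square: 3.0371/2 → 1, 0.5772/1 → 0; chars 10.
Subsquare: 1.0371/0.0833333 → 12 → m, 0.5772/0.0416667 → 13 → n; chars mn.

AB10mn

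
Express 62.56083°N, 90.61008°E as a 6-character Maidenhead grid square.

Offset from 180°W / 90°S: lon 270.6101°, lat 152.5608°.
Field: 270.6101/20 → 13 → N, 152.5608/10 → 15 → P; chars NP.
Square: 10.6101/2 → 5, 2.5608/1 → 2; chars 52.
Subsquare: 0.6101/0.0833333 → 7 → h, 0.5608/0.0416667 → 13 → n; chars hn.

NP52hn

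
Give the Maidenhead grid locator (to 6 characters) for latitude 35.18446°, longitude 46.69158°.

Offset from 180°W / 90°S: lon 226.6916°, lat 125.1845°.
Field: lon ⌊226.6916/20⌋ = 11 → L; lat ⌊125.1845/10⌋ = 12 → M.
Square: lon ⌊6.6916/2⌋ = 3; lat ⌊5.1845/1⌋ = 5.
Subsquare: lon ⌊0.6916/0.0833333⌋ = 8 → i; lat ⌊0.1845/0.0416667⌋ = 4 → e.

LM35ie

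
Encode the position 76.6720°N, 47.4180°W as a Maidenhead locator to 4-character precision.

Add 180° to longitude and 90° to latitude: 132.58, 166.67.
Field (20°×10°, letters A–R): lon ⌊132.58/20⌋ = 6 → G; lat ⌊166.67/10⌋ = 16 → Q.
Square (2°×1°, digits 0–9): lon ⌊12.58/2⌋ = 6; lat ⌊6.67/1⌋ = 6.

GQ66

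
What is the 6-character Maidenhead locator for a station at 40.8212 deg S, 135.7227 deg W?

CE29de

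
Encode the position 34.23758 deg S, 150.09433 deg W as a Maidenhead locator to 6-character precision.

BF45ws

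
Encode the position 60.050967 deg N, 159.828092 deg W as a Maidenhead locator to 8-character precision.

BP00cb02

Shift to the Maidenhead origin (180°W, 90°S): lon 20.17191, lat 150.05097.
Field: 20.17191/20 → 1 → B, 150.05097/10 → 15 → P; chars BP.
Square: 0.17191/2 → 0, 0.05097/1 → 0; chars 00.
Subsquare: 0.17191/0.0833333 → 2 → c, 0.05097/0.0416667 → 1 → b; chars cb.
Extended square: 0.00524/0.00833333 → 0, 0.00930/0.00416667 → 2; chars 02.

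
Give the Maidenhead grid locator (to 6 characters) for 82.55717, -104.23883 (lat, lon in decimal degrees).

DR72vn

Offset from 180°W / 90°S: lon 75.7612°, lat 172.5572°.
Field (20°×10°, letters A–R): 75.7612/20 → 3 → D, 172.5572/10 → 17 → R; chars DR.
Square (2°×1°, digits 0–9): 15.7612/2 → 7, 2.5572/1 → 2; chars 72.
Subsquare (5′×2.5′, letters a–x): 1.7612/0.0833333 → 21 → v, 0.5572/0.0416667 → 13 → n; chars vn.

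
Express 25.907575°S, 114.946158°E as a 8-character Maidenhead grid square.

OG74lc32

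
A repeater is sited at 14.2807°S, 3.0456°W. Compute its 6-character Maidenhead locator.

IH85lr

Offset from 180°W / 90°S: lon 176.9544°, lat 75.7193°.
Field (20°×10°, letters A–R): 176.9544/20 → 8 → I, 75.7193/10 → 7 → H; chars IH.
Square (2°×1°, digits 0–9): 16.9544/2 → 8, 5.7193/1 → 5; chars 85.
Subsquare (5′×2.5′, letters a–x): 0.9544/0.0833333 → 11 → l, 0.7193/0.0416667 → 17 → r; chars lr.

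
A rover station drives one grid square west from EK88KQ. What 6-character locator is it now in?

Longitude subsquare k = 10; −1 → 9 = j.
The latitude characters are unchanged.

EK88jq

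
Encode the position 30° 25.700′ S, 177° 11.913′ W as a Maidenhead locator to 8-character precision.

AF19jn67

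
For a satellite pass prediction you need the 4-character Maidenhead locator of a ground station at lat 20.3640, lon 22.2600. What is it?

KL10

Shift to the Maidenhead origin (180°W, 90°S): lon 202.26, lat 110.36.
Field (20°×10°, letters A–R): lon ⌊202.26/20⌋ = 10 → K; lat ⌊110.36/10⌋ = 11 → L.
Square (2°×1°, digits 0–9): lon ⌊2.26/2⌋ = 1; lat ⌊0.36/1⌋ = 0.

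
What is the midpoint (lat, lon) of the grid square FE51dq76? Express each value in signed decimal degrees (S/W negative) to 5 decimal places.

-48.30625, -69.68750

Field F=5, E=4: +5·20° lon, +4·10° lat → SW at lon -80°, lat -50°.
Square 5, 1: +5·2° lon, +1·1° lat → SW at lon -70°, lat -49°.
Subsquare d=3, q=16: +3·0.0833333° lon, +16·0.0416667° lat → SW at lon -69.75°, lat -48.3333°.
Extended square 7, 6: +7·0.00833333° lon, +6·0.00416667° lat → SW at lon -69.6917°, lat -48.3083°.
Cell spans 0.00833333° lon × 0.00416667° lat. Centre is SW corner plus half of each.
latitude -48.30625, longitude -69.68750.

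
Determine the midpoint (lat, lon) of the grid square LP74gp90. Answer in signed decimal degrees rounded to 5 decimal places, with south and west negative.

64.62708, 54.57917

Field L=11, P=15: +11·20° lon, +15·10° lat → SW at lon 40°, lat 60°.
Square 7, 4: +7·2° lon, +4·1° lat → SW at lon 54°, lat 64°.
Subsquare g=6, p=15: +6·0.0833333° lon, +15·0.0416667° lat → SW at lon 54.5°, lat 64.625°.
Extended square 9, 0: +9·0.00833333° lon, +0·0.00416667° lat → SW at lon 54.575°, lat 64.625°.
Cell spans 0.00833333° lon × 0.00416667° lat. Centre is SW corner plus half of each.
latitude 64.62708, longitude 54.57917.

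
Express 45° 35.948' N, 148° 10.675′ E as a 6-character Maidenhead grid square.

Shift to the Maidenhead origin (180°W, 90°S): lon 328.1779, lat 135.5991.
Field (20°×10°, letters A–R): lon ⌊328.1779/20⌋ = 16 → Q; lat ⌊135.5991/10⌋ = 13 → N.
Square (2°×1°, digits 0–9): lon ⌊8.1779/2⌋ = 4; lat ⌊5.5991/1⌋ = 5.
Subsquare (5′×2.5′, letters a–x): lon ⌊0.1779/0.0833333⌋ = 2 → c; lat ⌊0.5991/0.0416667⌋ = 14 → o.

QN45co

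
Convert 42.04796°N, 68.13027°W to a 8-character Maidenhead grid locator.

FN52wb41

Offset from 180°W / 90°S: lon 111.86973°, lat 132.04796°.
Field: lon ⌊111.86973/20⌋ = 5 → F; lat ⌊132.04796/10⌋ = 13 → N.
Square: lon ⌊11.86973/2⌋ = 5; lat ⌊2.04796/1⌋ = 2.
Subsquare: lon ⌊1.86973/0.0833333⌋ = 22 → w; lat ⌊0.04796/0.0416667⌋ = 1 → b.
Extended square: lon ⌊0.03640/0.00833333⌋ = 4; lat ⌊0.00629/0.00416667⌋ = 1.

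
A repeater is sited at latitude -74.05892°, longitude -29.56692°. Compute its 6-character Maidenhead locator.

HB55fw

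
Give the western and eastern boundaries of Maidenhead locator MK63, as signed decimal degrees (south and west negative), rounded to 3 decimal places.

Field M=12, K=10: +12·20° lon, +10·10° lat → SW at lon 60°, lat 10°.
Square 6, 3: +6·2° lon, +3·1° lat → SW at lon 72°, lat 13°.
Cell spans 2° lon × 1° lat.
west 72.000, east 74.000.

72.000, 74.000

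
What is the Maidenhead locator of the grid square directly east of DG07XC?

Longitude subsquare x = 23; +1 → 24, wraps to 0 = a, carry into square.
Longitude square 0; +1 → 1.
The latitude characters are unchanged.

DG17ac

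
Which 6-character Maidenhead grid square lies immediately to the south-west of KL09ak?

JL99xj

Longitude subsquare a = 0; −1 → -1, wraps to 23 = x, carry into square.
Longitude square 0; −1 → -1, wraps to 9, carry into field.
Longitude field K = 10; −1 → 9 = J.
Latitude subsquare k = 10; −1 → 9 = j.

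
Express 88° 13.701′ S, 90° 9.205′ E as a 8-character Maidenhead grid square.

NA51bs85

Shift to the Maidenhead origin (180°W, 90°S): lon 270.15342, lat 1.77165.
Field: lon ⌊270.15342/20⌋ = 13 → N; lat ⌊1.77165/10⌋ = 0 → A.
Square: lon ⌊10.15342/2⌋ = 5; lat ⌊1.77165/1⌋ = 1.
Subsquare: lon ⌊0.15342/0.0833333⌋ = 1 → b; lat ⌊0.77165/0.0416667⌋ = 18 → s.
Extended square: lon ⌊0.07008/0.00833333⌋ = 8; lat ⌊0.02165/0.00416667⌋ = 5.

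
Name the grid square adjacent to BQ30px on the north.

Latitude subsquare x = 23; +1 → 24, wraps to 0 = a, carry into square.
Latitude square 0; +1 → 1.
The longitude characters are unchanged.

BQ31pa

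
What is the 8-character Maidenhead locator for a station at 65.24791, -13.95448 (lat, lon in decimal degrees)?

Add 180° to longitude and 90° to latitude: 166.04552, 155.24791.
Field (20°×10°, letters A–R): 166.04552/20 → 8 → I, 155.24791/10 → 15 → P; chars IP.
Square (2°×1°, digits 0–9): 6.04552/2 → 3, 5.24791/1 → 5; chars 35.
Subsquare (5′×2.5′, letters a–x): 0.04552/0.0833333 → 0 → a, 0.24791/0.0416667 → 5 → f; chars af.
Extended square (30″×15″, digits 0–9): 0.04552/0.00833333 → 5, 0.03958/0.00416667 → 9; chars 59.

IP35af59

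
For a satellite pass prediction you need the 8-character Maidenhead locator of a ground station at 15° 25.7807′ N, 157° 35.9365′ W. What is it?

BK15ek83

Shift to the Maidenhead origin (180°W, 90°S): lon 22.40106, lat 105.42968.
Field (20°×10°, letters A–R): 22.40106/20 → 1 → B, 105.42968/10 → 10 → K; chars BK.
Square (2°×1°, digits 0–9): 2.40106/2 → 1, 5.42968/1 → 5; chars 15.
Subsquare (5′×2.5′, letters a–x): 0.40106/0.0833333 → 4 → e, 0.42968/0.0416667 → 10 → k; chars ek.
Extended square (30″×15″, digits 0–9): 0.06773/0.00833333 → 8, 0.01301/0.00416667 → 3; chars 83.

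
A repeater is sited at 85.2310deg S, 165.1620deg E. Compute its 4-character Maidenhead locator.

RA24

Shift to the Maidenhead origin (180°W, 90°S): lon 345.16, lat 4.77.
Field: lon ⌊345.16/20⌋ = 17 → R; lat ⌊4.77/10⌋ = 0 → A.
Square: lon ⌊5.16/2⌋ = 2; lat ⌊4.77/1⌋ = 4.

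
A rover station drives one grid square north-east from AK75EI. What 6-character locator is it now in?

AK75fj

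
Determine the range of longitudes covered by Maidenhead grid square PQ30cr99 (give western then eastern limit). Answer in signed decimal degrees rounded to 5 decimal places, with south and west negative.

126.24167, 126.25000

Field P=15, Q=16: +15·20° lon, +16·10° lat → SW at lon 120°, lat 70°.
Square 3, 0: +3·2° lon, +0·1° lat → SW at lon 126°, lat 70°.
Subsquare c=2, r=17: +2·0.0833333° lon, +17·0.0416667° lat → SW at lon 126.167°, lat 70.7083°.
Extended square 9, 9: +9·0.00833333° lon, +9·0.00416667° lat → SW at lon 126.242°, lat 70.7458°.
Cell spans 0.00833333° lon × 0.00416667° lat.
west 126.24167, east 126.25000.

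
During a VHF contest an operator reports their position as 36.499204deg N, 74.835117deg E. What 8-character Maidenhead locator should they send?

MM76kl09

Offset from 180°W / 90°S: lon 254.83512°, lat 126.49920°.
Field: lon ⌊254.83512/20⌋ = 12 → M; lat ⌊126.49920/10⌋ = 12 → M.
Square: lon ⌊14.83512/2⌋ = 7; lat ⌊6.49920/1⌋ = 6.
Subsquare: lon ⌊0.83512/0.0833333⌋ = 10 → k; lat ⌊0.49920/0.0416667⌋ = 11 → l.
Extended square: lon ⌊0.00178/0.00833333⌋ = 0; lat ⌊0.04087/0.00416667⌋ = 9.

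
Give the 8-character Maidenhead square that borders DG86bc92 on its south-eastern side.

Longitude extended square 9; +1 → 10, wraps to 0, carry into subsquare.
Longitude subsquare b = 1; +1 → 2 = c.
Latitude extended square 2; −1 → 1.

DG86cc01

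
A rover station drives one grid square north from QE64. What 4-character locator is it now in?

Latitude square 4; +1 → 5.
The longitude characters are unchanged.

QE65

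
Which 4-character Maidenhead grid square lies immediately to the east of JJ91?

KJ01

Longitude square 9; +1 → 10, wraps to 0, carry into field.
Longitude field J = 9; +1 → 10 = K.
The latitude characters are unchanged.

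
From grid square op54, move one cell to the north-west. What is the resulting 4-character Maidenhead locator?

OP45

Longitude square 5; −1 → 4.
Latitude square 4; +1 → 5.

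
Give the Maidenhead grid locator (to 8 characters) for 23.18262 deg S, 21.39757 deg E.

Shift to the Maidenhead origin (180°W, 90°S): lon 201.39757, lat 66.81738.
Field (20°×10°, letters A–R): lon ⌊201.39757/20⌋ = 10 → K; lat ⌊66.81738/10⌋ = 6 → G.
Square (2°×1°, digits 0–9): lon ⌊1.39757/2⌋ = 0; lat ⌊6.81738/1⌋ = 6.
Subsquare (5′×2.5′, letters a–x): lon ⌊1.39757/0.0833333⌋ = 16 → q; lat ⌊0.81738/0.0416667⌋ = 19 → t.
Extended square (30″×15″, digits 0–9): lon ⌊0.06424/0.00833333⌋ = 7; lat ⌊0.02571/0.00416667⌋ = 6.

KG06qt76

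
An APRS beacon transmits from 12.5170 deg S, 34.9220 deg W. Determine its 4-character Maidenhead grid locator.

Offset from 180°W / 90°S: lon 145.08°, lat 77.48°.
Field (20°×10°, letters A–R): lon ⌊145.08/20⌋ = 7 → H; lat ⌊77.48/10⌋ = 7 → H.
Square (2°×1°, digits 0–9): lon ⌊5.08/2⌋ = 2; lat ⌊7.48/1⌋ = 7.

HH27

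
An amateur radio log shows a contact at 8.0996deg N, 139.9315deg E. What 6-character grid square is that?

Shift to the Maidenhead origin (180°W, 90°S): lon 319.9315, lat 98.0996.
Field (20°×10°, letters A–R): lon ⌊319.9315/20⌋ = 15 → P; lat ⌊98.0996/10⌋ = 9 → J.
Square (2°×1°, digits 0–9): lon ⌊19.9315/2⌋ = 9; lat ⌊8.0996/1⌋ = 8.
Subsquare (5′×2.5′, letters a–x): lon ⌊1.9315/0.0833333⌋ = 23 → x; lat ⌊0.0996/0.0416667⌋ = 2 → c.

PJ98xc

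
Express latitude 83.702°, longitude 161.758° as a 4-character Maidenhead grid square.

Add 180° to longitude and 90° to latitude: 341.76, 173.70.
Field: lon ⌊341.76/20⌋ = 17 → R; lat ⌊173.70/10⌋ = 17 → R.
Square: lon ⌊1.76/2⌋ = 0; lat ⌊3.70/1⌋ = 3.

RR03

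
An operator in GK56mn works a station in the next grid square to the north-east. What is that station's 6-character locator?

Longitude subsquare m = 12; +1 → 13 = n.
Latitude subsquare n = 13; +1 → 14 = o.

GK56no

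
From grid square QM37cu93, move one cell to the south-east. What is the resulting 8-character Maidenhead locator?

Longitude extended square 9; +1 → 10, wraps to 0, carry into subsquare.
Longitude subsquare c = 2; +1 → 3 = d.
Latitude extended square 3; −1 → 2.

QM37du02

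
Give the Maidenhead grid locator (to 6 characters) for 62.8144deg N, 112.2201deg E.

OP62ct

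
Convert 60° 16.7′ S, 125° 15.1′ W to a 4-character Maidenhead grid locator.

CC79

Shift to the Maidenhead origin (180°W, 90°S): lon 54.75, lat 29.72.
Field: 54.75/20 → 2 → C, 29.72/10 → 2 → C; chars CC.
Square: 14.75/2 → 7, 9.72/1 → 9; chars 79.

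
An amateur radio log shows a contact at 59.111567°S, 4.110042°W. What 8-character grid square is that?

Offset from 180°W / 90°S: lon 175.88996°, lat 30.88843°.
Field (20°×10°, letters A–R): lon ⌊175.88996/20⌋ = 8 → I; lat ⌊30.88843/10⌋ = 3 → D.
Square (2°×1°, digits 0–9): lon ⌊15.88996/2⌋ = 7; lat ⌊0.88843/1⌋ = 0.
Subsquare (5′×2.5′, letters a–x): lon ⌊1.88996/0.0833333⌋ = 22 → w; lat ⌊0.88843/0.0416667⌋ = 21 → v.
Extended square (30″×15″, digits 0–9): lon ⌊0.05662/0.00833333⌋ = 6; lat ⌊0.01343/0.00416667⌋ = 3.

ID70wv63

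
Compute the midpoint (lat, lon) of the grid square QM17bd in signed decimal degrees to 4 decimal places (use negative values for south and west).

37.1458, 142.1250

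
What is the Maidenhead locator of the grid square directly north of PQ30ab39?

PQ30ac30

Latitude extended square 9; +1 → 10, wraps to 0, carry into subsquare.
Latitude subsquare b = 1; +1 → 2 = c.
The longitude characters are unchanged.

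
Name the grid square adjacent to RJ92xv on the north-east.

AJ02aw

Longitude subsquare x = 23; +1 → 24, wraps to 0 = a, carry into square.
Longitude square 9; +1 → 10, wraps to 0, carry into field.
Longitude field R = 17; +1 → 18, wraps to 0 = A, wrapping around the antimeridian.
Latitude subsquare v = 21; +1 → 22 = w.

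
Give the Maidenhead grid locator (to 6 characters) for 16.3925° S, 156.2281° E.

Add 180° to longitude and 90° to latitude: 336.2281, 73.6075.
Field: 336.2281/20 → 16 → Q, 73.6075/10 → 7 → H; chars QH.
Square: 16.2281/2 → 8, 3.6075/1 → 3; chars 83.
Subsquare: 0.2281/0.0833333 → 2 → c, 0.6075/0.0416667 → 14 → o; chars co.

QH83co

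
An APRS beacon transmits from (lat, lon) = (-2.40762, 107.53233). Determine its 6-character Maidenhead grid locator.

Shift to the Maidenhead origin (180°W, 90°S): lon 287.5323, lat 87.5924.
Field (20°×10°, letters A–R): 287.5323/20 → 14 → O, 87.5924/10 → 8 → I; chars OI.
Square (2°×1°, digits 0–9): 7.5323/2 → 3, 7.5924/1 → 7; chars 37.
Subsquare (5′×2.5′, letters a–x): 1.5323/0.0833333 → 18 → s, 0.5924/0.0416667 → 14 → o; chars so.

OI37so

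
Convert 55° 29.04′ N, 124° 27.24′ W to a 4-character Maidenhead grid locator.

CO75

Offset from 180°W / 90°S: lon 55.55°, lat 145.48°.
Field: 55.55/20 → 2 → C, 145.48/10 → 14 → O; chars CO.
Square: 15.55/2 → 7, 5.48/1 → 5; chars 75.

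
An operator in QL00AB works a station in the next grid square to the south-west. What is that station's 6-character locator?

Longitude subsquare a = 0; −1 → -1, wraps to 23 = x, carry into square.
Longitude square 0; −1 → -1, wraps to 9, carry into field.
Longitude field Q = 16; −1 → 15 = P.
Latitude subsquare b = 1; −1 → 0 = a.

PL90xa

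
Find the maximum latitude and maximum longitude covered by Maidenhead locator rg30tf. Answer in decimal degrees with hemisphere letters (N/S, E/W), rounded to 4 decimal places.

29.7500° S, 167.6667° E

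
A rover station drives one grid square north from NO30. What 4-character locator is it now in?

NO31

Latitude square 0; +1 → 1.
The longitude characters are unchanged.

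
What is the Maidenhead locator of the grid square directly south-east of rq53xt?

Longitude subsquare x = 23; +1 → 24, wraps to 0 = a, carry into square.
Longitude square 5; +1 → 6.
Latitude subsquare t = 19; −1 → 18 = s.

RQ63as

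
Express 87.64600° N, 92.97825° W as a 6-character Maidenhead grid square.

ER37mp

Shift to the Maidenhead origin (180°W, 90°S): lon 87.0217, lat 177.6460.
Field: 87.0217/20 → 4 → E, 177.6460/10 → 17 → R; chars ER.
Square: 7.0217/2 → 3, 7.6460/1 → 7; chars 37.
Subsquare: 1.0217/0.0833333 → 12 → m, 0.6460/0.0416667 → 15 → p; chars mp.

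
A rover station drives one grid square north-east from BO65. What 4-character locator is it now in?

BO76

Longitude square 6; +1 → 7.
Latitude square 5; +1 → 6.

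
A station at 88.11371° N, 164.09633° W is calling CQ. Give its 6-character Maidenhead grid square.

AR78wc

Add 180° to longitude and 90° to latitude: 15.9037, 178.1137.
Field (20°×10°, letters A–R): lon ⌊15.9037/20⌋ = 0 → A; lat ⌊178.1137/10⌋ = 17 → R.
Square (2°×1°, digits 0–9): lon ⌊15.9037/2⌋ = 7; lat ⌊8.1137/1⌋ = 8.
Subsquare (5′×2.5′, letters a–x): lon ⌊1.9037/0.0833333⌋ = 22 → w; lat ⌊0.1137/0.0416667⌋ = 2 → c.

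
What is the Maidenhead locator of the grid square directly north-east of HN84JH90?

HN84kh01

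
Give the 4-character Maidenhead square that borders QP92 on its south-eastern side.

RP01

Longitude square 9; +1 → 10, wraps to 0, carry into field.
Longitude field Q = 16; +1 → 17 = R.
Latitude square 2; −1 → 1.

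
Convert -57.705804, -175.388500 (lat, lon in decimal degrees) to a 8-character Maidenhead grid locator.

AD22hh30

Add 180° to longitude and 90° to latitude: 4.61150, 32.29420.
Field: 4.61150/20 → 0 → A, 32.29420/10 → 3 → D; chars AD.
Square: 4.61150/2 → 2, 2.29420/1 → 2; chars 22.
Subsquare: 0.61150/0.0833333 → 7 → h, 0.29420/0.0416667 → 7 → h; chars hh.
Extended square: 0.02817/0.00833333 → 3, 0.00253/0.00416667 → 0; chars 30.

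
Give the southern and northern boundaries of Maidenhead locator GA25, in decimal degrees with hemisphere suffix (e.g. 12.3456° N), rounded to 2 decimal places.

85.00° S, 84.00° S

Field G=6, A=0: +6·20° lon, +0·10° lat → SW at lon -60°, lat -90°.
Square 2, 5: +2·2° lon, +5·1° lat → SW at lon -56°, lat -85°.
Cell spans 2° lon × 1° lat.
south 85.00° S, north 84.00° S.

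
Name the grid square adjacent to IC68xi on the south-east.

IC78ah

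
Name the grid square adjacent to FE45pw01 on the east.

FE45pw11

Longitude extended square 0; +1 → 1.
The latitude characters are unchanged.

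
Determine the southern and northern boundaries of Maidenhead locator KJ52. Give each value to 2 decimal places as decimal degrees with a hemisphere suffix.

Field K=10, J=9: +10·20° lon, +9·10° lat → SW at lon 20°, lat 0°.
Square 5, 2: +5·2° lon, +2·1° lat → SW at lon 30°, lat 2°.
Cell spans 2° lon × 1° lat.
south 2.00° N, north 3.00° N.

2.00° N, 3.00° N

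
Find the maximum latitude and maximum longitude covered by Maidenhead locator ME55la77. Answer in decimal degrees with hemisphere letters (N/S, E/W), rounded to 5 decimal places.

44.96667° S, 70.98333° E

Field M=12, E=4: +12·20° lon, +4·10° lat → SW at lon 60°, lat -50°.
Square 5, 5: +5·2° lon, +5·1° lat → SW at lon 70°, lat -45°.
Subsquare l=11, a=0: +11·0.0833333° lon, +0·0.0416667° lat → SW at lon 70.9167°, lat -45°.
Extended square 7, 7: +7·0.00833333° lon, +7·0.00416667° lat → SW at lon 70.975°, lat -44.9708°.
Cell spans 0.00833333° lon × 0.00416667° lat. NE corner is SW corner plus one full cell.
latitude 44.96667° S, longitude 70.98333° E.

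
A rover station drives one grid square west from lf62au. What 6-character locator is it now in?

LF52xu

Longitude subsquare a = 0; −1 → -1, wraps to 23 = x, carry into square.
Longitude square 6; −1 → 5.
The latitude characters are unchanged.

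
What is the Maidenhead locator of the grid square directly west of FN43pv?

FN43ov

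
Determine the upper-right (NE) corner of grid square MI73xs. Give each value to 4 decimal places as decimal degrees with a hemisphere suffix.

6.2083° S, 76.0000° E

Field M=12, I=8: +12·20° lon, +8·10° lat → SW at lon 60°, lat -10°.
Square 7, 3: +7·2° lon, +3·1° lat → SW at lon 74°, lat -7°.
Subsquare x=23, s=18: +23·0.0833333° lon, +18·0.0416667° lat → SW at lon 75.9167°, lat -6.25°.
Cell spans 0.0833333° lon × 0.0416667° lat. NE corner is SW corner plus one full cell.
latitude 6.2083° S, longitude 76.0000° E.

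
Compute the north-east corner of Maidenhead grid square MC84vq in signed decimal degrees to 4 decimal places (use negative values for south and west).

-65.2917, 77.8333

Field M=12, C=2: +12·20° lon, +2·10° lat → SW at lon 60°, lat -70°.
Square 8, 4: +8·2° lon, +4·1° lat → SW at lon 76°, lat -66°.
Subsquare v=21, q=16: +21·0.0833333° lon, +16·0.0416667° lat → SW at lon 77.75°, lat -65.3333°.
Cell spans 0.0833333° lon × 0.0416667° lat. NE corner is SW corner plus one full cell.
latitude -65.2917, longitude 77.8333.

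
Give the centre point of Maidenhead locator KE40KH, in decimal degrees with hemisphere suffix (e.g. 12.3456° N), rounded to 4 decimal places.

Field K=10, E=4: +10·20° lon, +4·10° lat → SW at lon 20°, lat -50°.
Square 4, 0: +4·2° lon, +0·1° lat → SW at lon 28°, lat -50°.
Subsquare k=10, h=7: +10·0.0833333° lon, +7·0.0416667° lat → SW at lon 28.8333°, lat -49.7083°.
Cell spans 0.0833333° lon × 0.0416667° lat. Centre is SW corner plus half of each.
latitude 49.6875° S, longitude 28.8750° E.

49.6875° S, 28.8750° E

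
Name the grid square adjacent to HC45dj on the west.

Longitude subsquare d = 3; −1 → 2 = c.
The latitude characters are unchanged.

HC45cj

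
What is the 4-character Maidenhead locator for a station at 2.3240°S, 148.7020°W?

Offset from 180°W / 90°S: lon 31.30°, lat 87.68°.
Field: 31.30/20 → 1 → B, 87.68/10 → 8 → I; chars BI.
Square: 11.30/2 → 5, 7.68/1 → 7; chars 57.

BI57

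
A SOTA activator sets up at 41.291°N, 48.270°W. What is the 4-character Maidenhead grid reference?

Offset from 180°W / 90°S: lon 131.73°, lat 131.29°.
Field (20°×10°, letters A–R): lon ⌊131.73/20⌋ = 6 → G; lat ⌊131.29/10⌋ = 13 → N.
Square (2°×1°, digits 0–9): lon ⌊11.73/2⌋ = 5; lat ⌊1.29/1⌋ = 1.

GN51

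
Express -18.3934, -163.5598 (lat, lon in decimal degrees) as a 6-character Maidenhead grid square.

AH81fo

Offset from 180°W / 90°S: lon 16.4402°, lat 71.6066°.
Field: lon ⌊16.4402/20⌋ = 0 → A; lat ⌊71.6066/10⌋ = 7 → H.
Square: lon ⌊16.4402/2⌋ = 8; lat ⌊1.6066/1⌋ = 1.
Subsquare: lon ⌊0.4402/0.0833333⌋ = 5 → f; lat ⌊0.6066/0.0416667⌋ = 14 → o.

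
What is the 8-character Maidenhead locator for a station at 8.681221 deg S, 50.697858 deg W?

GI41ph66

Offset from 180°W / 90°S: lon 129.30214°, lat 81.31878°.
Field: 129.30214/20 → 6 → G, 81.31878/10 → 8 → I; chars GI.
Square: 9.30214/2 → 4, 1.31878/1 → 1; chars 41.
Subsquare: 1.30214/0.0833333 → 15 → p, 0.31878/0.0416667 → 7 → h; chars ph.
Extended square: 0.05214/0.00833333 → 6, 0.02711/0.00416667 → 6; chars 66.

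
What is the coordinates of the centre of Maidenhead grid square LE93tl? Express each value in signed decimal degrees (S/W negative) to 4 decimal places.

-46.5208, 59.6250

Field L=11, E=4: +11·20° lon, +4·10° lat → SW at lon 40°, lat -50°.
Square 9, 3: +9·2° lon, +3·1° lat → SW at lon 58°, lat -47°.
Subsquare t=19, l=11: +19·0.0833333° lon, +11·0.0416667° lat → SW at lon 59.5833°, lat -46.5417°.
Cell spans 0.0833333° lon × 0.0416667° lat. Centre is SW corner plus half of each.
latitude -46.5208, longitude 59.6250.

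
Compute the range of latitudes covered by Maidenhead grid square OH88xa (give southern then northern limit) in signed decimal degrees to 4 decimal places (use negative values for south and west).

Field O=14, H=7: +14·20° lon, +7·10° lat → SW at lon 100°, lat -20°.
Square 8, 8: +8·2° lon, +8·1° lat → SW at lon 116°, lat -12°.
Subsquare x=23, a=0: +23·0.0833333° lon, +0·0.0416667° lat → SW at lon 117.917°, lat -12°.
Cell spans 0.0833333° lon × 0.0416667° lat.
south -12.0000, north -11.9583.

-12.0000, -11.9583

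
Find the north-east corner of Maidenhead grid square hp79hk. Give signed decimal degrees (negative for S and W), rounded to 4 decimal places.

69.4583, -25.3333

Field H=7, P=15: +7·20° lon, +15·10° lat → SW at lon -40°, lat 60°.
Square 7, 9: +7·2° lon, +9·1° lat → SW at lon -26°, lat 69°.
Subsquare h=7, k=10: +7·0.0833333° lon, +10·0.0416667° lat → SW at lon -25.4167°, lat 69.4167°.
Cell spans 0.0833333° lon × 0.0416667° lat. NE corner is SW corner plus one full cell.
latitude 69.4583, longitude -25.3333.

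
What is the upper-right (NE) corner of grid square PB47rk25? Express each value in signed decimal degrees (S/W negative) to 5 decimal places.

Field P=15, B=1: +15·20° lon, +1·10° lat → SW at lon 120°, lat -80°.
Square 4, 7: +4·2° lon, +7·1° lat → SW at lon 128°, lat -73°.
Subsquare r=17, k=10: +17·0.0833333° lon, +10·0.0416667° lat → SW at lon 129.417°, lat -72.5833°.
Extended square 2, 5: +2·0.00833333° lon, +5·0.00416667° lat → SW at lon 129.433°, lat -72.5625°.
Cell spans 0.00833333° lon × 0.00416667° lat. NE corner is SW corner plus one full cell.
latitude -72.55833, longitude 129.44167.

-72.55833, 129.44167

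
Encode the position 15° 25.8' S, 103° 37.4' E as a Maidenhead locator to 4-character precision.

Add 180° to longitude and 90° to latitude: 283.62, 74.57.
Field: lon ⌊283.62/20⌋ = 14 → O; lat ⌊74.57/10⌋ = 7 → H.
Square: lon ⌊3.62/2⌋ = 1; lat ⌊4.57/1⌋ = 4.

OH14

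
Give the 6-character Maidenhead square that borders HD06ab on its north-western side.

Longitude subsquare a = 0; −1 → -1, wraps to 23 = x, carry into square.
Longitude square 0; −1 → -1, wraps to 9, carry into field.
Longitude field H = 7; −1 → 6 = G.
Latitude subsquare b = 1; +1 → 2 = c.

GD96xc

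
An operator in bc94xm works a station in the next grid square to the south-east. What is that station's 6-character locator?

Longitude subsquare x = 23; +1 → 24, wraps to 0 = a, carry into square.
Longitude square 9; +1 → 10, wraps to 0, carry into field.
Longitude field B = 1; +1 → 2 = C.
Latitude subsquare m = 12; −1 → 11 = l.

CC04al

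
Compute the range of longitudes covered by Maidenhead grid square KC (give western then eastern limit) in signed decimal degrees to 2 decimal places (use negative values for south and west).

20.00, 40.00

Field K=10, C=2: +10·20° lon, +2·10° lat → SW at lon 20°, lat -70°.
Cell spans 20° lon × 10° lat.
west 20.00, east 40.00.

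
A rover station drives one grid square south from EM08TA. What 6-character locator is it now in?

EM07tx

Latitude subsquare a = 0; −1 → -1, wraps to 23 = x, carry into square.
Latitude square 8; −1 → 7.
The longitude characters are unchanged.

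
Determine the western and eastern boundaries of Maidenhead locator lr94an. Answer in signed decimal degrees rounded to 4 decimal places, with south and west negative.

58.0000, 58.0833

Field L=11, R=17: +11·20° lon, +17·10° lat → SW at lon 40°, lat 80°.
Square 9, 4: +9·2° lon, +4·1° lat → SW at lon 58°, lat 84°.
Subsquare a=0, n=13: +0·0.0833333° lon, +13·0.0416667° lat → SW at lon 58°, lat 84.5417°.
Cell spans 0.0833333° lon × 0.0416667° lat.
west 58.0000, east 58.0833.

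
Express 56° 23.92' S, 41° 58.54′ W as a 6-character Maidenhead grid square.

Offset from 180°W / 90°S: lon 138.0243°, lat 33.6013°.
Field: lon ⌊138.0243/20⌋ = 6 → G; lat ⌊33.6013/10⌋ = 3 → D.
Square: lon ⌊18.0243/2⌋ = 9; lat ⌊3.6013/1⌋ = 3.
Subsquare: lon ⌊0.0243/0.0833333⌋ = 0 → a; lat ⌊0.6013/0.0416667⌋ = 14 → o.

GD93ao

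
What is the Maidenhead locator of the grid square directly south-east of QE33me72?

QE33me81

Longitude extended square 7; +1 → 8.
Latitude extended square 2; −1 → 1.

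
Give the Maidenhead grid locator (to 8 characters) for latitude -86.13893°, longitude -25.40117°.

HA73hu16

Offset from 180°W / 90°S: lon 154.59883°, lat 3.86107°.
Field (20°×10°, letters A–R): lon ⌊154.59883/20⌋ = 7 → H; lat ⌊3.86107/10⌋ = 0 → A.
Square (2°×1°, digits 0–9): lon ⌊14.59883/2⌋ = 7; lat ⌊3.86107/1⌋ = 3.
Subsquare (5′×2.5′, letters a–x): lon ⌊0.59883/0.0833333⌋ = 7 → h; lat ⌊0.86107/0.0416667⌋ = 20 → u.
Extended square (30″×15″, digits 0–9): lon ⌊0.01550/0.00833333⌋ = 1; lat ⌊0.02774/0.00416667⌋ = 6.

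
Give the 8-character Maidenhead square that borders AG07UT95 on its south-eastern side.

AG07vt04

Longitude extended square 9; +1 → 10, wraps to 0, carry into subsquare.
Longitude subsquare u = 20; +1 → 21 = v.
Latitude extended square 5; −1 → 4.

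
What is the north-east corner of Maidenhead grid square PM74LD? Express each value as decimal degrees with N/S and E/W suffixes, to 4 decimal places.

Field P=15, M=12: +15·20° lon, +12·10° lat → SW at lon 120°, lat 30°.
Square 7, 4: +7·2° lon, +4·1° lat → SW at lon 134°, lat 34°.
Subsquare l=11, d=3: +11·0.0833333° lon, +3·0.0416667° lat → SW at lon 134.917°, lat 34.125°.
Cell spans 0.0833333° lon × 0.0416667° lat. NE corner is SW corner plus one full cell.
latitude 34.1667° N, longitude 135.0000° E.

34.1667° N, 135.0000° E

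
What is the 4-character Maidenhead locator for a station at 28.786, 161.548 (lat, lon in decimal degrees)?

RL08

Offset from 180°W / 90°S: lon 341.55°, lat 118.79°.
Field: 341.55/20 → 17 → R, 118.79/10 → 11 → L; chars RL.
Square: 1.55/2 → 0, 8.79/1 → 8; chars 08.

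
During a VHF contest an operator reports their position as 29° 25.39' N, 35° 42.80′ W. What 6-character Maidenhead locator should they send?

HL29dk

Offset from 180°W / 90°S: lon 144.2867°, lat 119.4232°.
Field: 144.2867/20 → 7 → H, 119.4232/10 → 11 → L; chars HL.
Square: 4.2867/2 → 2, 9.4232/1 → 9; chars 29.
Subsquare: 0.2867/0.0833333 → 3 → d, 0.4232/0.0416667 → 10 → k; chars dk.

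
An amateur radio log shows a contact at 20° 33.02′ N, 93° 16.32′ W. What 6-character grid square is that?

Add 180° to longitude and 90° to latitude: 86.7280, 110.5503.
Field: lon ⌊86.7280/20⌋ = 4 → E; lat ⌊110.5503/10⌋ = 11 → L.
Square: lon ⌊6.7280/2⌋ = 3; lat ⌊0.5503/1⌋ = 0.
Subsquare: lon ⌊0.7280/0.0833333⌋ = 8 → i; lat ⌊0.5503/0.0416667⌋ = 13 → n.

EL30in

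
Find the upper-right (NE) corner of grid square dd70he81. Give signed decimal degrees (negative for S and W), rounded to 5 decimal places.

Field D=3, D=3: +3·20° lon, +3·10° lat → SW at lon -120°, lat -60°.
Square 7, 0: +7·2° lon, +0·1° lat → SW at lon -106°, lat -60°.
Subsquare h=7, e=4: +7·0.0833333° lon, +4·0.0416667° lat → SW at lon -105.417°, lat -59.8333°.
Extended square 8, 1: +8·0.00833333° lon, +1·0.00416667° lat → SW at lon -105.35°, lat -59.8292°.
Cell spans 0.00833333° lon × 0.00416667° lat. NE corner is SW corner plus one full cell.
latitude -59.82500, longitude -105.34167.

-59.82500, -105.34167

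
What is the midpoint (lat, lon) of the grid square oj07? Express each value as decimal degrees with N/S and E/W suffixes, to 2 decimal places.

7.50° N, 101.00° E

Field O=14, J=9: +14·20° lon, +9·10° lat → SW at lon 100°, lat 0°.
Square 0, 7: +0·2° lon, +7·1° lat → SW at lon 100°, lat 7°.
Cell spans 2° lon × 1° lat. Centre is SW corner plus half of each.
latitude 7.50° N, longitude 101.00° E.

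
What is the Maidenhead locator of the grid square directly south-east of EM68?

EM77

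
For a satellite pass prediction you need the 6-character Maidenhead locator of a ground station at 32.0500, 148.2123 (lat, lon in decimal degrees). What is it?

Shift to the Maidenhead origin (180°W, 90°S): lon 328.2123, lat 122.0500.
Field: lon ⌊328.2123/20⌋ = 16 → Q; lat ⌊122.0500/10⌋ = 12 → M.
Square: lon ⌊8.2123/2⌋ = 4; lat ⌊2.0500/1⌋ = 2.
Subsquare: lon ⌊0.2123/0.0833333⌋ = 2 → c; lat ⌊0.0500/0.0416667⌋ = 1 → b.

QM42cb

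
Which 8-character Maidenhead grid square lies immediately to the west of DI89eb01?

DI89db91

Longitude extended square 0; −1 → -1, wraps to 9, carry into subsquare.
Longitude subsquare e = 4; −1 → 3 = d.
The latitude characters are unchanged.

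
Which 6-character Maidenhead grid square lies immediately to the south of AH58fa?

AH57fx

Latitude subsquare a = 0; −1 → -1, wraps to 23 = x, carry into square.
Latitude square 8; −1 → 7.
The longitude characters are unchanged.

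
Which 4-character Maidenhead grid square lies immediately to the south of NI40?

Latitude square 0; −1 → -1, wraps to 9, carry into field.
Latitude field I = 8; −1 → 7 = H.
The longitude characters are unchanged.

NH49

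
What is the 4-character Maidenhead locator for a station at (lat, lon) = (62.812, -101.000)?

Shift to the Maidenhead origin (180°W, 90°S): lon 79.00, lat 152.81.
Field: 79.00/20 → 3 → D, 152.81/10 → 15 → P; chars DP.
Square: 19.00/2 → 9, 2.81/1 → 2; chars 92.

DP92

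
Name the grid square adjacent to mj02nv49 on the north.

MJ02nw40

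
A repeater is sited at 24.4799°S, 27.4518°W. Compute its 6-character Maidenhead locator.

Add 180° to longitude and 90° to latitude: 152.5482, 65.5201.
Field: lon ⌊152.5482/20⌋ = 7 → H; lat ⌊65.5201/10⌋ = 6 → G.
Square: lon ⌊12.5482/2⌋ = 6; lat ⌊5.5201/1⌋ = 5.
Subsquare: lon ⌊0.5482/0.0833333⌋ = 6 → g; lat ⌊0.5201/0.0416667⌋ = 12 → m.

HG65gm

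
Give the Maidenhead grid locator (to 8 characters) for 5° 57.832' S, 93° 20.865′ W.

EI34ha88

Offset from 180°W / 90°S: lon 86.65225°, lat 84.03613°.
Field (20°×10°, letters A–R): lon ⌊86.65225/20⌋ = 4 → E; lat ⌊84.03613/10⌋ = 8 → I.
Square (2°×1°, digits 0–9): lon ⌊6.65225/2⌋ = 3; lat ⌊4.03613/1⌋ = 4.
Subsquare (5′×2.5′, letters a–x): lon ⌊0.65225/0.0833333⌋ = 7 → h; lat ⌊0.03613/0.0416667⌋ = 0 → a.
Extended square (30″×15″, digits 0–9): lon ⌊0.06892/0.00833333⌋ = 8; lat ⌊0.03613/0.00416667⌋ = 8.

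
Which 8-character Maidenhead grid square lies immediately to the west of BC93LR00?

BC93kr90

Longitude extended square 0; −1 → -1, wraps to 9, carry into subsquare.
Longitude subsquare l = 11; −1 → 10 = k.
The latitude characters are unchanged.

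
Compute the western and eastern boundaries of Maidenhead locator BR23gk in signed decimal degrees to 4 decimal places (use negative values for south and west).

-155.5000, -155.4167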